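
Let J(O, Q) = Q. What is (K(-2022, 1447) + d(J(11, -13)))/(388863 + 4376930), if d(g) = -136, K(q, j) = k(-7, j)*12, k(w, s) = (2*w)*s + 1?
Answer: -243220/4765793 ≈ -0.051035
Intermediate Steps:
k(w, s) = 1 + 2*s*w (k(w, s) = 2*s*w + 1 = 1 + 2*s*w)
K(q, j) = 12 - 168*j (K(q, j) = (1 + 2*j*(-7))*12 = (1 - 14*j)*12 = 12 - 168*j)
(K(-2022, 1447) + d(J(11, -13)))/(388863 + 4376930) = ((12 - 168*1447) - 136)/(388863 + 4376930) = ((12 - 243096) - 136)/4765793 = (-243084 - 136)*(1/4765793) = -243220*1/4765793 = -243220/4765793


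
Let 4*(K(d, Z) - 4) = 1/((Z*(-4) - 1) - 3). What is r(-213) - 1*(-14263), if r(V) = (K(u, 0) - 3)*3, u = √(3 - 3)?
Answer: 228253/16 ≈ 14266.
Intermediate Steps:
u = 0 (u = √0 = 0)
K(d, Z) = 4 + 1/(4*(-4 - 4*Z)) (K(d, Z) = 4 + 1/(4*((Z*(-4) - 1) - 3)) = 4 + 1/(4*((-4*Z - 1) - 3)) = 4 + 1/(4*((-1 - 4*Z) - 3)) = 4 + 1/(4*(-4 - 4*Z)))
r(V) = 45/16 (r(V) = ((63 + 64*0)/(16*(1 + 0)) - 3)*3 = ((1/16)*(63 + 0)/1 - 3)*3 = ((1/16)*1*63 - 3)*3 = (63/16 - 3)*3 = (15/16)*3 = 45/16)
r(-213) - 1*(-14263) = 45/16 - 1*(-14263) = 45/16 + 14263 = 228253/16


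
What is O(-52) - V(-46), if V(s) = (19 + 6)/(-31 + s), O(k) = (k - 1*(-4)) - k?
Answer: 333/77 ≈ 4.3247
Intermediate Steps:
O(k) = 4 (O(k) = (k + 4) - k = (4 + k) - k = 4)
V(s) = 25/(-31 + s)
O(-52) - V(-46) = 4 - 25/(-31 - 46) = 4 - 25/(-77) = 4 - 25*(-1)/77 = 4 - 1*(-25/77) = 4 + 25/77 = 333/77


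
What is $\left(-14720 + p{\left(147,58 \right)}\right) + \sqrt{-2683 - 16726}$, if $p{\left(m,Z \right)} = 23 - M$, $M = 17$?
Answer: $-14714 + i \sqrt{19409} \approx -14714.0 + 139.32 i$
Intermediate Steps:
$p{\left(m,Z \right)} = 6$ ($p{\left(m,Z \right)} = 23 - 17 = 6$)
$\left(-14720 + p{\left(147,58 \right)}\right) + \sqrt{-2683 - 16726} = \left(-14720 + 6\right) + \sqrt{-2683 - 16726} = -14714 + \sqrt{-19409} = -14714 + i \sqrt{19409}$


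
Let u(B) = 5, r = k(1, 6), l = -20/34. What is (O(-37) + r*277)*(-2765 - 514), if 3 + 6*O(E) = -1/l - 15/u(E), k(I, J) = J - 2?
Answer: -72615641/20 ≈ -3.6308e+6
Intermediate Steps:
k(I, J) = -2 + J
l = -10/17 (l = -20*1/34 = -10/17 ≈ -0.58823)
r = 4 (r = -2 + 6 = 4)
O(E) = -43/60 (O(E) = -½ + (-1/(-10/17) - 15/5)/6 = -½ + (-1*(-17/10) - 15*⅕)/6 = -½ + (17/10 - 3)/6 = -½ + (⅙)*(-13/10) = -½ - 13/60 = -43/60)
(O(-37) + r*277)*(-2765 - 514) = (-43/60 + 4*277)*(-2765 - 514) = (-43/60 + 1108)*(-3279) = (66437/60)*(-3279) = -72615641/20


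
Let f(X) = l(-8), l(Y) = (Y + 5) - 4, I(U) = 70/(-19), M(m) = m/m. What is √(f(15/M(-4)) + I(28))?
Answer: I*√3857/19 ≈ 3.2687*I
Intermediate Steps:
M(m) = 1
I(U) = -70/19 (I(U) = 70*(-1/19) = -70/19)
l(Y) = 1 + Y (l(Y) = (5 + Y) - 4 = 1 + Y)
f(X) = -7 (f(X) = 1 - 8 = -7)
√(f(15/M(-4)) + I(28)) = √(-7 - 70/19) = √(-203/19) = I*√3857/19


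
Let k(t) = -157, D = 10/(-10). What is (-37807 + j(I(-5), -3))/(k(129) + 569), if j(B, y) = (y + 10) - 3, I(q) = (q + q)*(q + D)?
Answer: -37803/412 ≈ -91.755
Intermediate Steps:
D = -1 (D = 10*(-1/10) = -1)
I(q) = 2*q*(-1 + q) (I(q) = (q + q)*(q - 1) = (2*q)*(-1 + q) = 2*q*(-1 + q))
j(B, y) = 7 + y (j(B, y) = (10 + y) - 3 = 7 + y)
(-37807 + j(I(-5), -3))/(k(129) + 569) = (-37807 + (7 - 3))/(-157 + 569) = (-37807 + 4)/412 = -37803*1/412 = -37803/412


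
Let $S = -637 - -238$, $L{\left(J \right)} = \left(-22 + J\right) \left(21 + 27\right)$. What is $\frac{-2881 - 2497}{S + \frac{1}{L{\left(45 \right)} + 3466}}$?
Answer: $\frac{24577460}{1823429} \approx 13.479$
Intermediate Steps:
$L{\left(J \right)} = -1056 + 48 J$ ($L{\left(J \right)} = \left(-22 + J\right) 48 = -1056 + 48 J$)
$S = -399$ ($S = -637 + 238 = -399$)
$\frac{-2881 - 2497}{S + \frac{1}{L{\left(45 \right)} + 3466}} = \frac{-2881 - 2497}{-399 + \frac{1}{\left(-1056 + 48 \cdot 45\right) + 3466}} = - \frac{5378}{-399 + \frac{1}{\left(-1056 + 2160\right) + 3466}} = - \frac{5378}{-399 + \frac{1}{1104 + 3466}} = - \frac{5378}{-399 + \frac{1}{4570}} = - \frac{5378}{- \frac{1823429}{4570}} = \left(-5378\right) \left(- \frac{4570}{1823429}\right) = \frac{24577460}{1823429}$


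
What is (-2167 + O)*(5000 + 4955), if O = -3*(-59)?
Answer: -19810450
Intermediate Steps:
O = 177
(-2167 + O)*(5000 + 4955) = (-2167 + 177)*(5000 + 4955) = -1990*9955 = -19810450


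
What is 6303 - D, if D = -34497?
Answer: 40800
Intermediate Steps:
6303 - D = 6303 - 1*(-34497) = 6303 + 34497 = 40800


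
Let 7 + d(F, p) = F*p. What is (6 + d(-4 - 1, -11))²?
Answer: 2916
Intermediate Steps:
d(F, p) = -7 + F*p
(6 + d(-4 - 1, -11))² = (6 + (-7 + (-4 - 1)*(-11)))² = (6 + (-7 - 5*(-11)))² = (6 + (-7 + 55))² = (6 + 48)² = 54² = 2916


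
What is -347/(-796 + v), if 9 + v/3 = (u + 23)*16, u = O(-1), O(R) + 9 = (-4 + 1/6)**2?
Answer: -1041/1663 ≈ -0.62598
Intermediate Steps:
O(R) = 205/36 (O(R) = -9 + (-4 + 1/6)**2 = -9 + (-23/6)**2 = -9 + 529/36 = 205/36)
u = 205/36 ≈ 5.6944
v = 4051/3 (v = -27 + 3*((205/36 + 23)*16) = -27 + 3*((1033/36)*16) = -27 + 3*(4132/9) = -27 + 4132/3 = 4051/3 ≈ 1350.3)
-347/(-796 + v) = -347/(-796 + 4051/3) = -347/(1663/3) = (3/1663)*(-347) = -1041/1663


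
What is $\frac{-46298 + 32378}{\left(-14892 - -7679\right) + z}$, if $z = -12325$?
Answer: $\frac{6960}{9769} \approx 0.71246$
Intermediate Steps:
$\frac{-46298 + 32378}{\left(-14892 - -7679\right) + z} = \frac{-46298 + 32378}{\left(-14892 - -7679\right) - 12325} = - \frac{13920}{\left(-14892 + 7679\right) - 12325} = - \frac{13920}{-7213 - 12325} = - \frac{13920}{-19538} = \left(-13920\right) \left(- \frac{1}{19538}\right) = \frac{6960}{9769}$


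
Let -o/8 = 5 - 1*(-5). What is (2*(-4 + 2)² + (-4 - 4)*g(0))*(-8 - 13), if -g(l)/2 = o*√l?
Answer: -168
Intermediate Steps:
o = -80 (o = -8*(5 - 1*(-5)) = -8*(5 + 5) = -8*10 = -80)
g(l) = 160*√l (g(l) = -(-160)*√l = 160*√l)
(2*(-4 + 2)² + (-4 - 4)*g(0))*(-8 - 13) = (2*(-4 + 2)² + (-4 - 4)*(160*√0))*(-8 - 13) = (2*(-2)² - 1280*0)*(-21) = (2*4 - 8*0)*(-21) = (8 + 0)*(-21) = 8*(-21) = -168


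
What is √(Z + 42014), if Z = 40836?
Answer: 5*√3314 ≈ 287.84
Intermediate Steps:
√(Z + 42014) = √(40836 + 42014) = √82850 = 5*√3314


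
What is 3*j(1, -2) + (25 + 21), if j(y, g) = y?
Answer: 49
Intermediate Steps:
3*j(1, -2) + (25 + 21) = 3*1 + (25 + 21) = 3 + 46 = 49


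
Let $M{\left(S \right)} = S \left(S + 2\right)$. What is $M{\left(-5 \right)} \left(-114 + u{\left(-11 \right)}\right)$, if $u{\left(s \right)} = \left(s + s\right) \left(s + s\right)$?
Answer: $5550$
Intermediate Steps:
$M{\left(S \right)} = S \left(2 + S\right)$
$u{\left(s \right)} = 4 s^{2}$ ($u{\left(s \right)} = 2 s 2 s = 4 s^{2}$)
$M{\left(-5 \right)} \left(-114 + u{\left(-11 \right)}\right) = - 5 \left(2 - 5\right) \left(-114 + 4 \left(-11\right)^{2}\right) = \left(-5\right) \left(-3\right) \left(-114 + 4 \cdot 121\right) = 15 \left(-114 + 484\right) = 15 \cdot 370 = 5550$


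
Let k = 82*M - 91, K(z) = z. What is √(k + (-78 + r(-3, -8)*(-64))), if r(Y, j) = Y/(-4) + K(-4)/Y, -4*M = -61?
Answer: √34134/6 ≈ 30.792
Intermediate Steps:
M = 61/4 (M = -¼*(-61) = 61/4 ≈ 15.250)
r(Y, j) = -4/Y - Y/4 (r(Y, j) = Y/(-4) - 4/Y = Y*(-¼) - 4/Y = -Y/4 - 4/Y = -4/Y - Y/4)
k = 2319/2 (k = 82*(61/4) - 91 = 2501/2 - 91 = 2319/2 ≈ 1159.5)
√(k + (-78 + r(-3, -8)*(-64))) = √(2319/2 + (-78 + (-4/(-3) - ¼*(-3))*(-64))) = √(2319/2 + (-78 + (-4*(-⅓) + ¾)*(-64))) = √(2319/2 + (-78 + (4/3 + ¾)*(-64))) = √(2319/2 + (-78 + (25/12)*(-64))) = √(2319/2 + (-78 - 400/3)) = √(2319/2 - 634/3) = √(5689/6) = √34134/6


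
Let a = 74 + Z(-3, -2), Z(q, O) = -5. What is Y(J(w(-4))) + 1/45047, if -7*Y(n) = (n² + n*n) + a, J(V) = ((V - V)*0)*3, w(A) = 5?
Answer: -3108236/315329 ≈ -9.8571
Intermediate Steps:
a = 69 (a = 74 - 5 = 69)
J(V) = 0 (J(V) = (0*0)*3 = 0*3 = 0)
Y(n) = -69/7 - 2*n²/7 (Y(n) = -((n² + n*n) + 69)/7 = -((n² + n²) + 69)/7 = -(2*n² + 69)/7 = -(69 + 2*n²)/7 = -69/7 - 2*n²/7)
Y(J(w(-4))) + 1/45047 = (-69/7 - 2/7*0²) + 1/45047 = (-69/7 - 2/7*0) + 1/45047 = (-69/7 + 0) + 1/45047 = -69/7 + 1/45047 = -3108236/315329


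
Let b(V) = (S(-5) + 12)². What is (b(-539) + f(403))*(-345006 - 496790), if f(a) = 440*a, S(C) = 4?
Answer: -149482766496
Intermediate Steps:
b(V) = 256 (b(V) = (4 + 12)² = 16² = 256)
(b(-539) + f(403))*(-345006 - 496790) = (256 + 440*403)*(-345006 - 496790) = (256 + 177320)*(-841796) = 177576*(-841796) = -149482766496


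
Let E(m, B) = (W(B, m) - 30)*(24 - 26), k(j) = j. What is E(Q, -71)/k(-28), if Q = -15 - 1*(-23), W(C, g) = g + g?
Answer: -1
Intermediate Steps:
W(C, g) = 2*g
Q = 8 (Q = -15 + 23 = 8)
E(m, B) = 60 - 4*m (E(m, B) = (2*m - 30)*(24 - 26) = (-30 + 2*m)*(-2) = 60 - 4*m)
E(Q, -71)/k(-28) = (60 - 4*8)/(-28) = (60 - 32)*(-1/28) = 28*(-1/28) = -1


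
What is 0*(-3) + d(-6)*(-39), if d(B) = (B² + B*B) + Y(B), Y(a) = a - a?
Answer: -2808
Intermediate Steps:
Y(a) = 0
d(B) = 2*B² (d(B) = (B² + B*B) + 0 = (B² + B²) + 0 = 2*B² + 0 = 2*B²)
0*(-3) + d(-6)*(-39) = 0*(-3) + (2*(-6)²)*(-39) = 0 + (2*36)*(-39) = 0 + 72*(-39) = 0 - 2808 = -2808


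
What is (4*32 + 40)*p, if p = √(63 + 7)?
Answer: 168*√70 ≈ 1405.6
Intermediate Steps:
p = √70 ≈ 8.3666
(4*32 + 40)*p = (4*32 + 40)*√70 = (128 + 40)*√70 = 168*√70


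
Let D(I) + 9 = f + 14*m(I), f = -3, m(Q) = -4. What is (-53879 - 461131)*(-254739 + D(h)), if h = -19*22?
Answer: 131228153070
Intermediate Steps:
h = -418
D(I) = -68 (D(I) = -9 + (-3 + 14*(-4)) = -9 + (-3 - 56) = -9 - 59 = -68)
(-53879 - 461131)*(-254739 + D(h)) = (-53879 - 461131)*(-254739 - 68) = -515010*(-254807) = 131228153070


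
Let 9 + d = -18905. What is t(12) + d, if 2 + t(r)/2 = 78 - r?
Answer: -18786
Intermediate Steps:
d = -18914 (d = -9 - 18905 = -18914)
t(r) = 152 - 2*r (t(r) = -4 + 2*(78 - r) = -4 + (156 - 2*r) = 152 - 2*r)
t(12) + d = (152 - 2*12) - 18914 = (152 - 24) - 18914 = 128 - 18914 = -18786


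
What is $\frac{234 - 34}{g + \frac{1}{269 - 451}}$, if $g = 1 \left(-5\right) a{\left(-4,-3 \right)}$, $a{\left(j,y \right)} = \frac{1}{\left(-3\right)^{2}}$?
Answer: $- \frac{327600}{919} \approx -356.47$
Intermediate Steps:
$a{\left(j,y \right)} = \frac{1}{9}$
$g = - \frac{5}{9}$ ($g = 1 \left(-5\right) \frac{1}{9} = \left(-5\right) \frac{1}{9} = - \frac{5}{9} \approx -0.55556$)
$\frac{234 - 34}{g + \frac{1}{269 - 451}} = \frac{234 - 34}{- \frac{5}{9} + \frac{1}{269 - 451}} = \frac{200}{- \frac{5}{9} + \frac{1}{-182}} = \frac{200}{- \frac{5}{9} - \frac{1}{182}} = \frac{200}{- \frac{919}{1638}} = 200 \left(- \frac{1638}{919}\right) = - \frac{327600}{919}$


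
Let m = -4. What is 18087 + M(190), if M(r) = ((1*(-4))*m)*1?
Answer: 18103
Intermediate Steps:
M(r) = 16 (M(r) = ((1*(-4))*(-4))*1 = -4*(-4)*1 = 16*1 = 16)
18087 + M(190) = 18087 + 16 = 18103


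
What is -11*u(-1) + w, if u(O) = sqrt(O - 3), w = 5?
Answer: 5 - 22*I ≈ 5.0 - 22.0*I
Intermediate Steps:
u(O) = sqrt(-3 + O)
-11*u(-1) + w = -11*sqrt(-3 - 1) + 5 = -22*I + 5 = 5 - 22*I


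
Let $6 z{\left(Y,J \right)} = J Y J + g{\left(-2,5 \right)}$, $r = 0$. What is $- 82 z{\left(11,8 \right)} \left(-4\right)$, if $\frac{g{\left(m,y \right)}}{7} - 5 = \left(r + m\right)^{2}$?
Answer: $\frac{125788}{3} \approx 41929.0$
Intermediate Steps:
$g{\left(m,y \right)} = 35 + 7 m^{2}$ ($g{\left(m,y \right)} = 35 + 7 \left(0 + m\right)^{2} = 35 + 7 m^{2}$)
$z{\left(Y,J \right)} = \frac{21}{2} + \frac{Y J^{2}}{6}$ ($z{\left(Y,J \right)} = \frac{J Y J + \left(35 + 7 \left(-2\right)^{2}\right)}{6} = \frac{Y J^{2} + \left(35 + 7 \cdot 4\right)}{6} = \frac{Y J^{2} + \left(35 + 28\right)}{6} = \frac{Y J^{2} + 63}{6} = \frac{63 + Y J^{2}}{6} = \frac{21}{2} + \frac{Y J^{2}}{6}$)
$- 82 z{\left(11,8 \right)} \left(-4\right) = - 82 \left(\frac{21}{2} + \frac{1}{6} \cdot 11 \cdot 8^{2}\right) \left(-4\right) = - 82 \left(\frac{21}{2} + \frac{1}{6} \cdot 11 \cdot 64\right) \left(-4\right) = - 82 \left(\frac{21}{2} + \frac{352}{3}\right) \left(-4\right) = \left(-82\right) \frac{767}{6} \left(-4\right) = \left(- \frac{31447}{3}\right) \left(-4\right) = \frac{125788}{3}$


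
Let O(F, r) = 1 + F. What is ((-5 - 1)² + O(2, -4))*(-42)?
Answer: -1638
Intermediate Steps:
((-5 - 1)² + O(2, -4))*(-42) = ((-5 - 1)² + (1 + 2))*(-42) = ((-6)² + 3)*(-42) = (36 + 3)*(-42) = 39*(-42) = -1638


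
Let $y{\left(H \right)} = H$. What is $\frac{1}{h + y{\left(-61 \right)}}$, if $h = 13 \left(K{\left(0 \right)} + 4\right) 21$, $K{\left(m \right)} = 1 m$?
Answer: $\frac{1}{1031} \approx 0.00096993$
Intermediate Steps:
$K{\left(m \right)} = m$
$h = 1092$ ($h = 13 \left(0 + 4\right) 21 = 13 \cdot 4 \cdot 21 = 52 \cdot 21 = 1092$)
$\frac{1}{h + y{\left(-61 \right)}} = \frac{1}{1092 - 61} = \frac{1}{1031}$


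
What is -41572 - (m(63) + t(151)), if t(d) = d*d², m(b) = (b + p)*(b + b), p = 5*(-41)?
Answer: -3466631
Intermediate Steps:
p = -205
m(b) = 2*b*(-205 + b) (m(b) = (b - 205)*(b + b) = (-205 + b)*(2*b) = 2*b*(-205 + b))
t(d) = d³
-41572 - (m(63) + t(151)) = -41572 - (2*63*(-205 + 63) + 151³) = -41572 - (2*63*(-142) + 3442951) = -41572 - (-17892 + 3442951) = -41572 - 1*3425059 = -41572 - 3425059 = -3466631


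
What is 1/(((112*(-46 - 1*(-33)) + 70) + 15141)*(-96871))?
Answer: -1/1332460605 ≈ -7.5049e-10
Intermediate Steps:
1/(((112*(-46 - 1*(-33)) + 70) + 15141)*(-96871)) = -1/96871/((112*(-46 + 33) + 70) + 15141) = -1/96871/((112*(-13) + 70) + 15141) = -1/96871/((-1456 + 70) + 15141) = -1/96871/(-1386 + 15141) = -1/96871/13755 = (1/13755)*(-1/96871) = -1/1332460605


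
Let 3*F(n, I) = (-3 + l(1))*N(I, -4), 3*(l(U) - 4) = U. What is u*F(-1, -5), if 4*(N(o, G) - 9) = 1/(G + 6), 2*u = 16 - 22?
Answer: -73/6 ≈ -12.167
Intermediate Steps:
l(U) = 4 + U/3
u = -3 (u = (16 - 22)/2 = (1/2)*(-6) = -3)
N(o, G) = 9 + 1/(4*(6 + G)) (N(o, G) = 9 + 1/(4*(G + 6)) = 9 + 1/(4*(6 + G)))
F(n, I) = 73/18 (F(n, I) = ((-3 + (4 + (1/3)*1))*((217 + 36*(-4))/(4*(6 - 4))))/3 = ((-3 + (4 + 1/3))*((1/4)*(217 - 144)/2))/3 = ((-3 + 13/3)*((1/4)*(1/2)*73))/3 = ((4/3)*(73/8))/3 = (1/3)*(73/6) = 73/18)
u*F(-1, -5) = -3*73/18 = -73/6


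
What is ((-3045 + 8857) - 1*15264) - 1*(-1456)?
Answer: -7996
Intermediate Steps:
((-3045 + 8857) - 1*15264) - 1*(-1456) = (5812 - 15264) + 1456 = -9452 + 1456 = -7996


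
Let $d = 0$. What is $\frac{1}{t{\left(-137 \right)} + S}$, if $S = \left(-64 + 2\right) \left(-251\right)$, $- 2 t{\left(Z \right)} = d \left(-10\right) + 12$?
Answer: $\frac{1}{15556} \approx 6.4284 \cdot 10^{-5}$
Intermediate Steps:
$t{\left(Z \right)} = -6$ ($t{\left(Z \right)} = - \frac{0 \left(-10\right) + 12}{2} = - \frac{0 + 12}{2} = \left(- \frac{1}{2}\right) 12 = -6$)
$S = 15562$ ($S = \left(-62\right) \left(-251\right) = 15562$)
$\frac{1}{t{\left(-137 \right)} + S} = \frac{1}{-6 + 15562} = \frac{1}{15556}$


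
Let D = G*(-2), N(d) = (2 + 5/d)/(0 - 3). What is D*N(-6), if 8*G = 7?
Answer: 49/72 ≈ 0.68056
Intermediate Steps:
G = 7/8 (G = (1/8)*7 = 7/8 ≈ 0.87500)
N(d) = -2/3 - 5/(3*d) (N(d) = (2 + 5/d)/(-3) = (2 + 5/d)*(-1/3) = -2/3 - 5/(3*d))
D = -7/4 (D = (7/8)*(-2) = -7/4 ≈ -1.7500)
D*N(-6) = -7*(-5 - 2*(-6))/(12*(-6)) = -7*(-1)*(-5 + 12)/(12*6) = -7*(-1)*7/(12*6) = -7/4*(-7/18) = 49/72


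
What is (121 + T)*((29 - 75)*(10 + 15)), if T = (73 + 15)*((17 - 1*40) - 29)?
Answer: 5123250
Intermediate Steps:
T = -4576 (T = 88*((17 - 40) - 29) = 88*(-23 - 29) = 88*(-52) = -4576)
(121 + T)*((29 - 75)*(10 + 15)) = (121 - 4576)*((29 - 75)*(10 + 15)) = -(-204930)*25 = -4455*(-1150) = 5123250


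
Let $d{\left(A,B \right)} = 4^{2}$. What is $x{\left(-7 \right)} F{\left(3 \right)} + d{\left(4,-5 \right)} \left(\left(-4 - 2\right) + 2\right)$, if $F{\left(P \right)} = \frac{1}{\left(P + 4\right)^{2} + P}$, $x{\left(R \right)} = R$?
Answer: $- \frac{3335}{52} \approx -64.135$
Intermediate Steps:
$d{\left(A,B \right)} = 16$
$F{\left(P \right)} = \frac{1}{P + \left(4 + P\right)^{2}}$ ($F{\left(P \right)} = \frac{1}{\left(4 + P\right)^{2} + P} = \frac{1}{P + \left(4 + P\right)^{2}}$)
$x{\left(-7 \right)} F{\left(3 \right)} + d{\left(4,-5 \right)} \left(\left(-4 - 2\right) + 2\right) = - \frac{7}{3 + \left(4 + 3\right)^{2}} + 16 \left(\left(-4 - 2\right) + 2\right) = - \frac{7}{3 + 7^{2}} + 16 \left(-6 + 2\right) = - \frac{7}{3 + 49} + 16 \left(-4\right) = - \frac{7}{52} - 64 = - \frac{3335}{52}$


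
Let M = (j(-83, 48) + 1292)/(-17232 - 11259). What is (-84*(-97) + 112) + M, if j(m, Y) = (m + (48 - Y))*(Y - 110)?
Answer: 78443074/9497 ≈ 8259.8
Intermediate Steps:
j(m, Y) = (-110 + Y)*(48 + m - Y) (j(m, Y) = (48 + m - Y)*(-110 + Y) = (-110 + Y)*(48 + m - Y))
M = -2146/9497 (M = ((-5280 - 1*48² - 110*(-83) + 158*48 + 48*(-83)) + 1292)/(-17232 - 11259) = ((-5280 - 1*2304 + 9130 + 7584 - 3984) + 1292)/(-28491) = ((-5280 - 2304 + 9130 + 7584 - 3984) + 1292)*(-1/28491) = (5146 + 1292)*(-1/28491) = 6438*(-1/28491) = -2146/9497 ≈ -0.22597)
(-84*(-97) + 112) + M = (-84*(-97) + 112) - 2146/9497 = (8148 + 112) - 2146/9497 = 8260 - 2146/9497 = 78443074/9497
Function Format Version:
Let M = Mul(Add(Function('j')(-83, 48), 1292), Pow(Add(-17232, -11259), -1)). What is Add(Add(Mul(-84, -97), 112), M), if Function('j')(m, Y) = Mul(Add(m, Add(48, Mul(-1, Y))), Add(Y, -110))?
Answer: Rational(78443074, 9497) ≈ 8259.8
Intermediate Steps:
Function('j')(m, Y) = Mul(Add(-110, Y), Add(48, m, Mul(-1, Y))) (Function('j')(m, Y) = Mul(Add(48, m, Mul(-1, Y)), Add(-110, Y)) = Mul(Add(-110, Y), Add(48, m, Mul(-1, Y))))
M = Rational(-2146, 9497) (M = Mul(Add(Add(-5280, Mul(-1, Pow(48, 2)), Mul(-110, -83), Mul(158, 48), Mul(48, -83)), 1292), Pow(Add(-17232, -11259), -1)) = Mul(Add(Add(-5280, Mul(-1, 2304), 9130, 7584, -3984), 1292), Pow(-28491, -1)) = Mul(Add(Add(-5280, -2304, 9130, 7584, -3984), 1292), Rational(-1, 28491)) = Mul(Add(5146, 1292), Rational(-1, 28491)) = Mul(6438, Rational(-1, 28491)) = Rational(-2146, 9497) ≈ -0.22597)
Add(Add(Mul(-84, -97), 112), M) = Add(Add(Mul(-84, -97), 112), Rational(-2146, 9497)) = Add(Add(8148, 112), Rational(-2146, 9497)) = Add(8260, Rational(-2146, 9497)) = Rational(78443074, 9497)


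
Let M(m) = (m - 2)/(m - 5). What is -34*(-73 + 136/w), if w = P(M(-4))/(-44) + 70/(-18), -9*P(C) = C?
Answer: 8477594/2309 ≈ 3671.5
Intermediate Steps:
M(m) = (-2 + m)/(-5 + m)
P(C) = -C/9
w = -2309/594 (w = -(-2 - 4)/(9*(-5 - 4))/(-44) + 70/(-18) = -(-6)/(9*(-9))*(-1/44) + 70*(-1/18) = -(-1)*(-6)/81*(-1/44) - 35/9 = -⅑*⅔*(-1/44) - 35/9 = -2/27*(-1/44) - 35/9 = 1/594 - 35/9 = -2309/594 ≈ -3.8872)
-34*(-73 + 136/w) = -34*(-73 + 136/(-2309/594)) = -34*(-73 + 136*(-594/2309)) = -34*(-73 - 80784/2309) = -34*(-249341/2309) = 8477594/2309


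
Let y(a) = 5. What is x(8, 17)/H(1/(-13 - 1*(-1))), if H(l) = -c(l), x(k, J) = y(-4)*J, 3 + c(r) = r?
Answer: 1020/37 ≈ 27.568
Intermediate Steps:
c(r) = -3 + r
x(k, J) = 5*J
H(l) = 3 - l (H(l) = -(-3 + l) = 3 - l)
x(8, 17)/H(1/(-13 - 1*(-1))) = (5*17)/(3 - 1/(-13 - 1*(-1))) = 85/(3 - 1/(-13 + 1)) = 85/(3 - 1/(-12)) = 85/(3 - 1*(-1/12)) = 85/(3 + 1/12) = 85/(37/12) = 85*(12/37) = 1020/37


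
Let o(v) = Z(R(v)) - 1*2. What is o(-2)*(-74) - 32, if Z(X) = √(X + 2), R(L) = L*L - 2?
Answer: -32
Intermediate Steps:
R(L) = -2 + L² (R(L) = L² - 2 = -2 + L²)
Z(X) = √(2 + X)
o(v) = -2 + √(v²) (o(v) = √(2 + (-2 + v²)) - 1*2 = √(v²) - 2 = -2 + √(v²))
o(-2)*(-74) - 32 = (-2 + √((-2)²))*(-74) - 32 = (-2 + √4)*(-74) - 32 = (-2 + 2)*(-74) - 32 = 0*(-74) - 32 = 0 - 32 = -32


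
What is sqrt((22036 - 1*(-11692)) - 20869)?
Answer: sqrt(12859) ≈ 113.40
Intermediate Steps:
sqrt((22036 - 1*(-11692)) - 20869) = sqrt((22036 + 11692) - 20869) = sqrt(33728 - 20869) = sqrt(12859)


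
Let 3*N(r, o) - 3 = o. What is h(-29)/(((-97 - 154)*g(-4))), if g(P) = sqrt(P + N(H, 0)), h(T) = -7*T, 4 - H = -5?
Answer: 203*I*sqrt(3)/753 ≈ 0.46694*I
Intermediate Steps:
H = 9 (H = 4 - 1*(-5) = 4 + 5 = 9)
N(r, o) = 1 + o/3
g(P) = sqrt(1 + P) (g(P) = sqrt(P + (1 + (1/3)*0)) = sqrt(P + (1 + 0)) = sqrt(P + 1) = sqrt(1 + P))
h(-29)/(((-97 - 154)*g(-4))) = (-7*(-29))/(((-97 - 154)*sqrt(1 - 4))) = 203/((-251*I*sqrt(3))) = 203*(I*sqrt(3)/753) = 203*I*sqrt(3)/753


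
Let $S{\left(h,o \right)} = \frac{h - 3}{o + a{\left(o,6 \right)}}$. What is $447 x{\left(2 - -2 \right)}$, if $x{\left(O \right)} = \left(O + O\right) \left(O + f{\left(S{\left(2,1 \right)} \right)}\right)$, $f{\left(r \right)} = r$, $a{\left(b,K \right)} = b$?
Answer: $12516$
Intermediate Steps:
$S{\left(h,o \right)} = \frac{-3 + h}{2 o}$ ($S{\left(h,o \right)} = \frac{h - 3}{o + o} = \frac{-3 + h}{2 o}$)
$x{\left(O \right)} = 2 O \left(- \frac{1}{2} + O\right)$ ($x{\left(O \right)} = \left(O + O\right) \left(O + \frac{-3 + 2}{2 \cdot 1}\right) = 2 O \left(O + \frac{1}{2} \cdot 1 \left(-1\right)\right) = 2 O \left(O - \frac{1}{2}\right) = 2 O \left(- \frac{1}{2} + O\right)$)
$447 x{\left(2 - -2 \right)} = 447 \left(2 - -2\right) \left(-1 + 2 \left(2 - -2\right)\right) = 447 \left(2 + 2\right) \left(-1 + 2 \left(2 + 2\right)\right) = 447 \cdot 4 \left(-1 + 2 \cdot 4\right) = 447 \cdot 4 \left(-1 + 8\right) = 447 \cdot 4 \cdot 7 = 447 \cdot 28 = 12516$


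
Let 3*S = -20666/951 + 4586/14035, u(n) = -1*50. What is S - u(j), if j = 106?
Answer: 1716406726/40041855 ≈ 42.865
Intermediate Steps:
u(n) = -50
S = -285686024/40041855 (S = (-20666/951 + 4586/14035)/3 = (1/3)*(-285686024/13347285) = -285686024/40041855 ≈ -7.1347)
S - u(j) = -285686024/40041855 - 1*(-50) = -285686024/40041855 + 50 = 1716406726/40041855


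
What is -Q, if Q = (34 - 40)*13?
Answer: 78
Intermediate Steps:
Q = -78 (Q = -6*13 = -78)
-Q = -1*(-78) = 78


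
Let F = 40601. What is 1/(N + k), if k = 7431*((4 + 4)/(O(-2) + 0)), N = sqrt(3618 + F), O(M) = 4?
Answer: 14862/220834825 - sqrt(44219)/220834825 ≈ 6.6347e-5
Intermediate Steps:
N = sqrt(44219) (N = sqrt(3618 + 40601) = sqrt(44219) ≈ 210.28)
k = 14862 (k = 7431*((4 + 4)/(4 + 0)) = 7431*(8/4) = 7431*(8*(1/4)) = 7431*2 = 14862)
1/(N + k) = 1/(sqrt(44219) + 14862) = 1/(14862 + sqrt(44219))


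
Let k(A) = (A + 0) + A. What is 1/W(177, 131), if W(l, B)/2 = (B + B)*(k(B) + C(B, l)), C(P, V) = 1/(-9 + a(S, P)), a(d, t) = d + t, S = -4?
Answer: 59/8100254 ≈ 7.2837e-6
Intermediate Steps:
k(A) = 2*A (k(A) = A + A = 2*A)
C(P, V) = 1/(-13 + P) (C(P, V) = 1/(-9 + (-4 + P)) = 1/(-13 + P))
W(l, B) = 4*B*(1/(-13 + B) + 2*B) (W(l, B) = 2*((B + B)*(2*B + 1/(-13 + B))) = 2*((2*B)*(1/(-13 + B) + 2*B)) = 2*(2*B*(1/(-13 + B) + 2*B)) = 4*B*(1/(-13 + B) + 2*B))
1/W(177, 131) = 1/(4*131*(1 + 2*131*(-13 + 131))/(-13 + 131)) = 1/(4*131*(1 + 2*131*118)/118) = 1/(4*131*(1/118)*(1 + 30916)) = 1/(4*131*(1/118)*30917) = 1/(8100254/59) = 59/8100254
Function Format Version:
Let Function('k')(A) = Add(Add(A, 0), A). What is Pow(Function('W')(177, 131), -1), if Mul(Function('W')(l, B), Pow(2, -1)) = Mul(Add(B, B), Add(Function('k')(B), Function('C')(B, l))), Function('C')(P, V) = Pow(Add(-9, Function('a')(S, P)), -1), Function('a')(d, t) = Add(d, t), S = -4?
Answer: Rational(59, 8100254) ≈ 7.2837e-6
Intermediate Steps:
Function('k')(A) = Mul(2, A) (Function('k')(A) = Add(A, A) = Mul(2, A))
Function('C')(P, V) = Pow(Add(-13, P), -1) (Function('C')(P, V) = Pow(Add(-9, Add(-4, P)), -1) = Pow(Add(-13, P), -1))
Function('W')(l, B) = Mul(4, B, Add(Pow(Add(-13, B), -1), Mul(2, B))) (Function('W')(l, B) = Mul(2, Mul(Add(B, B), Add(Mul(2, B), Pow(Add(-13, B), -1)))) = Mul(2, Mul(Mul(2, B), Add(Pow(Add(-13, B), -1), Mul(2, B)))) = Mul(2, Mul(2, B, Add(Pow(Add(-13, B), -1), Mul(2, B)))) = Mul(4, B, Add(Pow(Add(-13, B), -1), Mul(2, B))))
Pow(Function('W')(177, 131), -1) = Pow(Mul(4, 131, Pow(Add(-13, 131), -1), Add(1, Mul(2, 131, Add(-13, 131)))), -1) = Pow(Mul(4, 131, Pow(118, -1), Add(1, Mul(2, 131, 118))), -1) = Pow(Mul(4, 131, Rational(1, 118), Add(1, 30916)), -1) = Pow(Mul(4, 131, Rational(1, 118), 30917), -1) = Pow(Rational(8100254, 59), -1) = Rational(59, 8100254)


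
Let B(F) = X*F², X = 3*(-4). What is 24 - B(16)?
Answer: 3096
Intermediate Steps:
X = -12
B(F) = -12*F²
24 - B(16) = 24 - (-12)*16² = 24 - (-12)*256 = 24 - 1*(-3072) = 24 + 3072 = 3096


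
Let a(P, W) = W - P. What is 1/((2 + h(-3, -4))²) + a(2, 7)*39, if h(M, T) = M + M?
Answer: 3121/16 ≈ 195.06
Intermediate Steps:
h(M, T) = 2*M
1/((2 + h(-3, -4))²) + a(2, 7)*39 = 1/((2 + 2*(-3))²) + (7 - 1*2)*39 = 1/((2 - 6)²) + (7 - 2)*39 = 1/((-4)²) + 5*39 = 1/16 + 195 = 3121/16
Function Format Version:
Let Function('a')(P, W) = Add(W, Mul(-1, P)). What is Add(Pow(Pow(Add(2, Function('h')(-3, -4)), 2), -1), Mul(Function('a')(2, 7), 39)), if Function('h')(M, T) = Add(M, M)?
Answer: Rational(3121, 16) ≈ 195.06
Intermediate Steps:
Function('h')(M, T) = Mul(2, M)
Add(Pow(Pow(Add(2, Function('h')(-3, -4)), 2), -1), Mul(Function('a')(2, 7), 39)) = Add(Pow(Pow(Add(2, Mul(2, -3)), 2), -1), Mul(Add(7, Mul(-1, 2)), 39)) = Add(Pow(Pow(Add(2, -6), 2), -1), Mul(Add(7, -2), 39)) = Add(Pow(Pow(-4, 2), -1), Mul(5, 39)) = Add(Pow(16, -1), 195) = Add(Rational(1, 16), 195) = Rational(3121, 16)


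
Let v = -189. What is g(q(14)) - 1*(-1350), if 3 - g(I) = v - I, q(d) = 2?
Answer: 1544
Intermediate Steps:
g(I) = 192 + I (g(I) = 3 - (-189 - I) = 3 + (189 + I) = 192 + I)
g(q(14)) - 1*(-1350) = (192 + 2) - 1*(-1350) = 194 + 1350 = 1544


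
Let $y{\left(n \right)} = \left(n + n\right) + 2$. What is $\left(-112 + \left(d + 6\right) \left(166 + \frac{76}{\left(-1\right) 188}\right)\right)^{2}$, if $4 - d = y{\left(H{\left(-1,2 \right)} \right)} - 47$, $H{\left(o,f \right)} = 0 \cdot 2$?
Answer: $\frac{178760685601}{2209} \approx 8.0924 \cdot 10^{7}$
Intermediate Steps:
$H{\left(o,f \right)} = 0$
$y{\left(n \right)} = 2 + 2 n$ ($y{\left(n \right)} = 2 n + 2 = 2 + 2 n$)
$d = 49$ ($d = 4 - \left(\left(2 + 2 \cdot 0\right) - 47\right) = 4 - \left(\left(2 + 0\right) - 47\right) = 4 - \left(2 - 47\right) = 4 - -45 = 4 + 45 = 49$)
$\left(-112 + \left(d + 6\right) \left(166 + \frac{76}{\left(-1\right) 188}\right)\right)^{2} = \left(-112 + \left(49 + 6\right) \left(166 + \frac{76}{\left(-1\right) 188}\right)\right)^{2} = \left(-112 + 55 \left(166 + \frac{76}{-188}\right)\right)^{2} = \left(-112 + 55 \left(166 + 76 \left(- \frac{1}{188}\right)\right)\right)^{2} = \left(-112 + 55 \left(166 - \frac{19}{47}\right)\right)^{2} = \left(-112 + 55 \cdot \frac{7783}{47}\right)^{2} = \left(-112 + \frac{428065}{47}\right)^{2} = \left(\frac{422801}{47}\right)^{2} = \frac{178760685601}{2209}$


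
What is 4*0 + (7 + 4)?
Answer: 11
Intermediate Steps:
4*0 + (7 + 4) = 0 + 11 = 11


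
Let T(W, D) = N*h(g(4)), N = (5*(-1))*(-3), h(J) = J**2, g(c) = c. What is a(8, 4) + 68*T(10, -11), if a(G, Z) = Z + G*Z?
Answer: 16356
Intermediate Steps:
N = 15 (N = -5*(-3) = 15)
T(W, D) = 240 (T(W, D) = 15*4**2 = 15*16 = 240)
a(8, 4) + 68*T(10, -11) = 4*(1 + 8) + 68*240 = 4*9 + 16320 = 36 + 16320 = 16356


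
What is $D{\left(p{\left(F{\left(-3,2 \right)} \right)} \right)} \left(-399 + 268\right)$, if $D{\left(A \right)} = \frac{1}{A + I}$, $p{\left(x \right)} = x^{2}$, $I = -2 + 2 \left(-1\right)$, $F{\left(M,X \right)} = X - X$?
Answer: $\frac{131}{4} \approx 32.75$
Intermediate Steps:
$F{\left(M,X \right)} = 0$
$I = -4$ ($I = -2 - 2 = -4$)
$D{\left(A \right)} = \frac{1}{-4 + A}$ ($D{\left(A \right)} = \frac{1}{A - 4} = \frac{1}{-4 + A}$)
$D{\left(p{\left(F{\left(-3,2 \right)} \right)} \right)} \left(-399 + 268\right) = \frac{-399 + 268}{-4 + 0^{2}} = \frac{1}{-4 + 0} \left(-131\right) = \frac{1}{-4} \left(-131\right) = \left(- \frac{1}{4}\right) \left(-131\right) = \frac{131}{4}$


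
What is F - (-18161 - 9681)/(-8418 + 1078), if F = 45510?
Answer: 167007779/3670 ≈ 45506.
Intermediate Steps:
F - (-18161 - 9681)/(-8418 + 1078) = 45510 - (-18161 - 9681)/(-8418 + 1078) = 45510 - (-27842)/(-7340) = 45510 - (-27842)*(-1)/7340 = 45510 - 1*13921/3670 = 45510 - 13921/3670 = 167007779/3670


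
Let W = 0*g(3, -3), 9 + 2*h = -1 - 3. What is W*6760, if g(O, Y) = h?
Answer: 0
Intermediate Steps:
h = -13/2 (h = -9/2 + (-1 - 3)/2 = -9/2 + (½)*(-4) = -9/2 - 2 = -13/2 ≈ -6.5000)
g(O, Y) = -13/2
W = 0 (W = 0*(-13/2) = 0)
W*6760 = 0*6760 = 0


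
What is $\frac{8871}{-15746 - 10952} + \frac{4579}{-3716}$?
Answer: $- \frac{77607389}{49604884} \approx -1.5645$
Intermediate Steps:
$\frac{8871}{-15746 - 10952} + \frac{4579}{-3716} = \frac{8871}{-26698} + 4579 \left(- \frac{1}{3716}\right) = 8871 \left(- \frac{1}{26698}\right) - \frac{4579}{3716} = - \frac{8871}{26698} - \frac{4579}{3716} = - \frac{77607389}{49604884}$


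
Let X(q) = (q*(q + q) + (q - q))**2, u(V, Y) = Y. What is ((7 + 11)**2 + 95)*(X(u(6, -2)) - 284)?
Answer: -92180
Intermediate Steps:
X(q) = 4*q**4 (X(q) = (q*(2*q) + 0)**2 = (2*q**2 + 0)**2 = (2*q**2)**2 = 4*q**4)
((7 + 11)**2 + 95)*(X(u(6, -2)) - 284) = ((7 + 11)**2 + 95)*(4*(-2)**4 - 284) = (18**2 + 95)*(4*16 - 284) = (324 + 95)*(64 - 284) = 419*(-220) = -92180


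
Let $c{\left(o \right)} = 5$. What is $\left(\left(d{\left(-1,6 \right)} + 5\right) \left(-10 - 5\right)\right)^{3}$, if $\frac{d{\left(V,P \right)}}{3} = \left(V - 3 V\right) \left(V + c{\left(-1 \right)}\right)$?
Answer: $-82312875$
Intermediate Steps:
$d{\left(V,P \right)} = - 6 V \left(5 + V\right)$ ($d{\left(V,P \right)} = 3 \left(V - 3 V\right) \left(V + 5\right) = 3 - 2 V \left(5 + V\right) = 3 \left(- 2 V \left(5 + V\right)\right) = - 6 V \left(5 + V\right)$)
$\left(\left(d{\left(-1,6 \right)} + 5\right) \left(-10 - 5\right)\right)^{3} = \left(\left(\left(-6\right) \left(-1\right) \left(5 - 1\right) + 5\right) \left(-10 - 5\right)\right)^{3} = \left(\left(\left(-6\right) \left(-1\right) 4 + 5\right) \left(-15\right)\right)^{3} = \left(\left(24 + 5\right) \left(-15\right)\right)^{3} = \left(29 \left(-15\right)\right)^{3} = \left(-435\right)^{3} = -82312875$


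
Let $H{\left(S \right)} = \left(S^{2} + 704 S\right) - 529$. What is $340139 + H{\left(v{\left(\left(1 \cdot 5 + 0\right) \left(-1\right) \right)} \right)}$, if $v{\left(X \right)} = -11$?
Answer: $331987$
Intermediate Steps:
$H{\left(S \right)} = -529 + S^{2} + 704 S$
$340139 + H{\left(v{\left(\left(1 \cdot 5 + 0\right) \left(-1\right) \right)} \right)} = 340139 + \left(-529 + \left(-11\right)^{2} + 704 \left(-11\right)\right) = 340139 - 8152 = 331987$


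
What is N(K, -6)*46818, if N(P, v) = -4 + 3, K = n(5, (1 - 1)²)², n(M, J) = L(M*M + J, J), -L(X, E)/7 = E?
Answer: -46818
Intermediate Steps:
L(X, E) = -7*E
n(M, J) = -7*J
K = 0 (K = (-7*(1 - 1)²)² = (-7*0²)² = (-7*0)² = 0² = 0)
N(P, v) = -1
N(K, -6)*46818 = -1*46818 = -46818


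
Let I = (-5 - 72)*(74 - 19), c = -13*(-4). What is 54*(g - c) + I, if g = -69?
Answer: -10769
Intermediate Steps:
c = 52
I = -4235 (I = -77*55 = -4235)
54*(g - c) + I = 54*(-69 - 1*52) - 4235 = 54*(-69 - 52) - 4235 = 54*(-121) - 4235 = -6534 - 4235 = -10769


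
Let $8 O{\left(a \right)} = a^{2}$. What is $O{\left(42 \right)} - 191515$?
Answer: $- \frac{382589}{2} \approx -1.9129 \cdot 10^{5}$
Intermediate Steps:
$O{\left(a \right)} = \frac{a^{2}}{8}$
$O{\left(42 \right)} - 191515 = \frac{42^{2}}{8} - 191515 = \frac{1}{8} \cdot 1764 - 191515 = \frac{441}{2} - 191515 = - \frac{382589}{2}$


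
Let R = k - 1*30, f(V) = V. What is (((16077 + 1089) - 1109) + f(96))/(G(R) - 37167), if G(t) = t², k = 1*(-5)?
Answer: -16153/35942 ≈ -0.44942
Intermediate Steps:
k = -5
R = -35 (R = -5 - 1*30 = -5 - 30 = -35)
(((16077 + 1089) - 1109) + f(96))/(G(R) - 37167) = (((16077 + 1089) - 1109) + 96)/((-35)² - 37167) = ((17166 - 1109) + 96)/(1225 - 37167) = (16057 + 96)/(-35942) = 16153*(-1/35942) = -16153/35942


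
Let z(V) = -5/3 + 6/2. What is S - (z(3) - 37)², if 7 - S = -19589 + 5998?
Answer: 110933/9 ≈ 12326.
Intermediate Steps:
z(V) = 4/3 (z(V) = -5*⅓ + 6*(½) = -5/3 + 3 = 4/3)
S = 13598 (S = 7 - (-19589 + 5998) = 7 - 1*(-13591) = 7 + 13591 = 13598)
S - (z(3) - 37)² = 13598 - (4/3 - 37)² = 13598 - (-107/3)² = 13598 - 1*11449/9 = 13598 - 11449/9 = 110933/9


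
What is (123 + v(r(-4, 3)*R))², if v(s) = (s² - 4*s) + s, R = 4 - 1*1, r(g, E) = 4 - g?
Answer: 393129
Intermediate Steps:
R = 3 (R = 4 - 1 = 3)
v(s) = s² - 3*s
(123 + v(r(-4, 3)*R))² = (123 + ((4 - 1*(-4))*3)*(-3 + (4 - 1*(-4))*3))² = (123 + ((4 + 4)*3)*(-3 + (4 + 4)*3))² = (123 + (8*3)*(-3 + 8*3))² = (123 + 24*(-3 + 24))² = (123 + 24*21)² = (123 + 504)² = 627² = 393129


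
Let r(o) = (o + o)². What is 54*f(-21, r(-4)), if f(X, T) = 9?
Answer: 486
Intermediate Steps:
r(o) = 4*o² (r(o) = (2*o)² = 4*o²)
54*f(-21, r(-4)) = 54*9 = 486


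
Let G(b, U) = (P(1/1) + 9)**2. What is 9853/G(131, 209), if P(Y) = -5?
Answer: 9853/16 ≈ 615.81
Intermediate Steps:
G(b, U) = 16 (G(b, U) = (-5 + 9)**2 = 4**2 = 16)
9853/G(131, 209) = 9853/16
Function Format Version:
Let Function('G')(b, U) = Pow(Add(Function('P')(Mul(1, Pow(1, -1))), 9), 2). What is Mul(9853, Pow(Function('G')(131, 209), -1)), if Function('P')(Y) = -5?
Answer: Rational(9853, 16) ≈ 615.81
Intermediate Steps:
Function('G')(b, U) = 16 (Function('G')(b, U) = Pow(Add(-5, 9), 2) = Pow(4, 2) = 16)
Mul(9853, Pow(Function('G')(131, 209), -1)) = Mul(9853, Pow(16, -1)) = Mul(9853, Rational(1, 16)) = Rational(9853, 16)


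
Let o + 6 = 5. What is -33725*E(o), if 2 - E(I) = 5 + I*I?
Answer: 134900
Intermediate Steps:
o = -1 (o = -6 + 5 = -1)
E(I) = -3 - I² (E(I) = 2 - (5 + I*I) = 2 - (5 + I²) = 2 + (-5 - I²) = -3 - I²)
-33725*E(o) = -33725*(-3 - 1*(-1)²) = -33725*(-3 - 1*1) = -33725*(-3 - 1) = -33725*(-4) = 134900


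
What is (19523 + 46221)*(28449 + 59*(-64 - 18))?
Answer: 1552281584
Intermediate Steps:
(19523 + 46221)*(28449 + 59*(-64 - 18)) = 65744*(28449 + 59*(-82)) = 65744*(28449 - 4838) = 65744*23611 = 1552281584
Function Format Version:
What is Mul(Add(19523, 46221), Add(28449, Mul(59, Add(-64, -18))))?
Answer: 1552281584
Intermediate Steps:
Mul(Add(19523, 46221), Add(28449, Mul(59, Add(-64, -18)))) = Mul(65744, Add(28449, Mul(59, -82))) = Mul(65744, Add(28449, -4838)) = Mul(65744, 23611) = 1552281584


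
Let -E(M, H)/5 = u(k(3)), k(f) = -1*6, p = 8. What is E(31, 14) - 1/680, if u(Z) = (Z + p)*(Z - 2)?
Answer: 54399/680 ≈ 79.999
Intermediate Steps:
k(f) = -6
u(Z) = (-2 + Z)*(8 + Z) (u(Z) = (Z + 8)*(Z - 2) = (8 + Z)*(-2 + Z) = (-2 + Z)*(8 + Z))
E(M, H) = 80 (E(M, H) = -5*(-16 + (-6)² + 6*(-6)) = -5*(-16 + 36 - 36) = -5*(-16) = 80)
E(31, 14) - 1/680 = 80 - 1/680 = 54399/680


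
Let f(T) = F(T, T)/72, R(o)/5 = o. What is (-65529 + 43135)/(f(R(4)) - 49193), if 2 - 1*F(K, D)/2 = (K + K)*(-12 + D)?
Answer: 134364/295211 ≈ 0.45515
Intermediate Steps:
F(K, D) = 4 - 4*K*(-12 + D) (F(K, D) = 4 - 2*(K + K)*(-12 + D) = 4 - 2*2*K*(-12 + D) = 4 - 4*K*(-12 + D))
R(o) = 5*o
f(T) = 1/18 - T**2/18 + 2*T/3 (f(T) = (4 + 48*T - 4*T*T)/72 = (4 + 48*T - 4*T**2)*(1/72) = (4 - 4*T**2 + 48*T)*(1/72) = 1/18 - T**2/18 + 2*T/3)
(-65529 + 43135)/(f(R(4)) - 49193) = (-65529 + 43135)/((1/18 - (5*4)**2/18 + 2*(5*4)/3) - 49193) = -22394/((1/18 - 1/18*20**2 + (2/3)*20) - 49193) = -22394/((1/18 - 1/18*400 + 40/3) - 49193) = -22394/((1/18 - 200/9 + 40/3) - 49193) = -22394/(-53/6 - 49193) = -22394/(-295211/6) = -22394*(-6/295211) = 134364/295211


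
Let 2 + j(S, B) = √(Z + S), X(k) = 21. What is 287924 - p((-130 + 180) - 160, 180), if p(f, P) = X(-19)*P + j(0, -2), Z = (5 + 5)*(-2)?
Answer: 284146 - 2*I*√5 ≈ 2.8415e+5 - 4.4721*I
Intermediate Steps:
Z = -20 (Z = 10*(-2) = -20)
j(S, B) = -2 + √(-20 + S)
p(f, P) = -2 + 21*P + 2*I*√5 (p(f, P) = 21*P + (-2 + √(-20 + 0)) = 21*P + (-2 + √(-20)) = 21*P + (-2 + 2*I*√5) = -2 + 21*P + 2*I*√5)
287924 - p((-130 + 180) - 160, 180) = 287924 - (-2 + 21*180 + 2*I*√5) = 287924 - (-2 + 3780 + 2*I*√5) = 287924 - (3778 + 2*I*√5) = 287924 + (-3778 - 2*I*√5) = 284146 - 2*I*√5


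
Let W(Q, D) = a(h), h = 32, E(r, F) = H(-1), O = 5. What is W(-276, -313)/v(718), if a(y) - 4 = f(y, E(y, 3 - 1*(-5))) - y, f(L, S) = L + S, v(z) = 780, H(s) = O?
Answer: 3/260 ≈ 0.011538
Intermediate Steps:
H(s) = 5
E(r, F) = 5
a(y) = 9 (a(y) = 4 + ((y + 5) - y) = 4 + ((5 + y) - y) = 4 + 5 = 9)
W(Q, D) = 9
W(-276, -313)/v(718) = 9/780 = 9*(1/780) = 3/260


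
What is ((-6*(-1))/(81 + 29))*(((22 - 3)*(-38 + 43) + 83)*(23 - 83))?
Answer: -6408/11 ≈ -582.54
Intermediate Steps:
((-6*(-1))/(81 + 29))*(((22 - 3)*(-38 + 43) + 83)*(23 - 83)) = (6/110)*((19*5 + 83)*(-60)) = (6*(1/110))*((95 + 83)*(-60)) = 3*(178*(-60))/55 = (3/55)*(-10680) = -6408/11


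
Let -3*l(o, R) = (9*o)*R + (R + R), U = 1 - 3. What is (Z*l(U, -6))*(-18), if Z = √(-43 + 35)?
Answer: 1152*I*√2 ≈ 1629.2*I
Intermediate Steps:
Z = 2*I*√2 (Z = √(-8) = 2*I*√2 ≈ 2.8284*I)
U = -2
l(o, R) = -2*R/3 - 3*R*o (l(o, R) = -((9*o)*R + (R + R))/3 = -(9*R*o + 2*R)/3 = -(2*R + 9*R*o)/3 = -2*R/3 - 3*R*o)
(Z*l(U, -6))*(-18) = ((2*I*√2)*(-⅓*(-6)*(2 + 9*(-2))))*(-18) = ((2*I*√2)*(-⅓*(-6)*(2 - 18)))*(-18) = ((2*I*√2)*(-⅓*(-6)*(-16)))*(-18) = ((2*I*√2)*(-32))*(-18) = -64*I*√2*(-18) = 1152*I*√2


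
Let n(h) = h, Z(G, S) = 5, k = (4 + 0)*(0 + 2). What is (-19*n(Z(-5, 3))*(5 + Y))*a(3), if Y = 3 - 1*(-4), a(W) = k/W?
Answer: -3040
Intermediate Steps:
k = 8 (k = 4*2 = 8)
a(W) = 8/W
Y = 7 (Y = 3 + 4 = 7)
(-19*n(Z(-5, 3))*(5 + Y))*a(3) = (-95*(5 + 7))*(8/3) = (-95*12)*(8*(⅓)) = -19*60*(8/3) = -1140*8/3 = -3040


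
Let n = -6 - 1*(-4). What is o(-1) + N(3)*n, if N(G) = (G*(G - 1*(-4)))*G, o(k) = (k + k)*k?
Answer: -124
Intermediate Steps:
n = -2 (n = -6 + 4 = -2)
o(k) = 2*k**2 (o(k) = (2*k)*k = 2*k**2)
N(G) = G**2*(4 + G) (N(G) = (G*(G + 4))*G = (G*(4 + G))*G = G**2*(4 + G))
o(-1) + N(3)*n = 2*(-1)**2 + (3**2*(4 + 3))*(-2) = 2*1 + (9*7)*(-2) = 2 + 63*(-2) = 2 - 126 = -124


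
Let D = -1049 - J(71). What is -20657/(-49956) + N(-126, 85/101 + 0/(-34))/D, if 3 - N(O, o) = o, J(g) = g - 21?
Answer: 2282015935/5545066044 ≈ 0.41154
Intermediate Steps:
J(g) = -21 + g
N(O, o) = 3 - o
D = -1099 (D = -1049 - (-21 + 71) = -1049 - 1*50 = -1049 - 50 = -1099)
-20657/(-49956) + N(-126, 85/101 + 0/(-34))/D = -20657/(-49956) + (3 - (85/101 + 0/(-34)))/(-1099) = -20657*(-1/49956) + (3 - (85*(1/101) + 0*(-1/34)))*(-1/1099) = 20657/49956 + (3 - (85/101 + 0))*(-1/1099) = 20657/49956 + (3 - 1*85/101)*(-1/1099) = 20657/49956 + (3 - 85/101)*(-1/1099) = 20657/49956 + (218/101)*(-1/1099) = 20657/49956 - 218/110999 = 2282015935/5545066044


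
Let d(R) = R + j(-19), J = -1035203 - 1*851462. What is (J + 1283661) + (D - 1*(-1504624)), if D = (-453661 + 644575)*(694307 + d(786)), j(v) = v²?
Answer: 132772806576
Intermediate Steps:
J = -1886665 (J = -1035203 - 851462 = -1886665)
d(R) = 361 + R (d(R) = R + (-19)² = R + 361 = 361 + R)
D = 132771904956 (D = (-453661 + 644575)*(694307 + (361 + 786)) = 190914*(694307 + 1147) = 190914*695454 = 132771904956)
(J + 1283661) + (D - 1*(-1504624)) = (-1886665 + 1283661) + (132771904956 - 1*(-1504624)) = -603004 + (132771904956 + 1504624) = -603004 + 132773409580 = 132772806576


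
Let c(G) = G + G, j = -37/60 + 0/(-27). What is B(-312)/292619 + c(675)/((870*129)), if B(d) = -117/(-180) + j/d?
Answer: 16436526967/1366170223392 ≈ 0.012031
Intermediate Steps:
j = -37/60 (j = -37*1/60 + 0*(-1/27) = -37/60 + 0 = -37/60 ≈ -0.61667)
c(G) = 2*G
B(d) = 13/20 - 37/(60*d) (B(d) = -117/(-180) - 37/(60*d) = -117*(-1/180) - 37/(60*d) = 13/20 - 37/(60*d))
B(-312)/292619 + c(675)/((870*129)) = ((1/60)*(-37 + 39*(-312))/(-312))/292619 + (2*675)/((870*129)) = ((1/60)*(-1/312)*(-37 - 12168))*(1/292619) + 1350/112230 = ((1/60)*(-1/312)*(-12205))*(1/292619) + 1350*(1/112230) = (2441/3744)*(1/292619) + 15/1247 = 2441/1095565536 + 15/1247 = 16436526967/1366170223392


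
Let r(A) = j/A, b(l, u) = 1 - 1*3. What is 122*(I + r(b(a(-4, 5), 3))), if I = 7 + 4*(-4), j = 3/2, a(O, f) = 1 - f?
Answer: -2379/2 ≈ -1189.5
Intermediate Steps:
b(l, u) = -2 (b(l, u) = 1 - 3 = -2)
j = 3/2 (j = 3*(½) = 3/2 ≈ 1.5000)
r(A) = 3/(2*A)
I = -9 (I = 7 - 16 = -9)
122*(I + r(b(a(-4, 5), 3))) = 122*(-9 + (3/2)/(-2)) = 122*(-9 + (3/2)*(-½)) = 122*(-9 - ¾) = 122*(-39/4) = -2379/2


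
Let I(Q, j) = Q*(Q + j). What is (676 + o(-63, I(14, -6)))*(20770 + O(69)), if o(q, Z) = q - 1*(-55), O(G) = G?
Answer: 13920452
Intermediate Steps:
o(q, Z) = 55 + q (o(q, Z) = q + 55 = 55 + q)
(676 + o(-63, I(14, -6)))*(20770 + O(69)) = (676 + (55 - 63))*(20770 + 69) = (676 - 8)*20839 = 668*20839 = 13920452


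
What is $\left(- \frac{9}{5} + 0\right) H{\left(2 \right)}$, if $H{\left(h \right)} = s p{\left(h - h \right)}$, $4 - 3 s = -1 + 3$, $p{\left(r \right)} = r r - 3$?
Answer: $\frac{18}{5} \approx 3.6$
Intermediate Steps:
$p{\left(r \right)} = -3 + r^{2}$ ($p{\left(r \right)} = r^{2} - 3 = -3 + r^{2}$)
$s = \frac{2}{3}$ ($s = \frac{4}{3} - \frac{-1 + 3}{3} = \frac{4}{3} - \frac{2}{3} = \frac{2}{3} \approx 0.66667$)
$H{\left(h \right)} = -2$ ($H{\left(h \right)} = \frac{2 \left(-3 + \left(h - h\right)^{2}\right)}{3} = \frac{2 \left(-3 + 0^{2}\right)}{3} = \frac{2 \left(-3 + 0\right)}{3} = \frac{2}{3} \left(-3\right) = -2$)
$\left(- \frac{9}{5} + 0\right) H{\left(2 \right)} = \left(- \frac{9}{5} + 0\right) \left(-2\right) = \left(- \frac{9}{5}\right) \left(-2\right) = \frac{18}{5}$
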